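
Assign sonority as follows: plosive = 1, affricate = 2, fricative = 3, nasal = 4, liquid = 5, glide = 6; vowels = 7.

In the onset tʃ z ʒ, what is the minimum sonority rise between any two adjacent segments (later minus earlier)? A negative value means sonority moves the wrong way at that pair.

0

/tʃ/: affricate = 2.
/z/: fricative = 3.
/ʒ/: fricative = 3.
/tʃ/→/z/: change +1.
/z/→/ʒ/: change +0.
Minimum = 0.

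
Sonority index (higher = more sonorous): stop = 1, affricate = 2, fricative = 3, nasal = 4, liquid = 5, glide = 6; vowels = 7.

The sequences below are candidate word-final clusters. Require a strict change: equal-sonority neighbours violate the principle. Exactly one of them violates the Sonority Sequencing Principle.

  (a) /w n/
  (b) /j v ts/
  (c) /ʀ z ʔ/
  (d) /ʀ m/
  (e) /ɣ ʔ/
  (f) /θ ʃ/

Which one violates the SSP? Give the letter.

f

(a) sonority 6-4: well-formed.
(b) sonority 6-3-2: well-formed.
(c) sonority 5-3-1: well-formed.
(d) sonority 5-4: well-formed.
(e) sonority 3-1: well-formed.
(f) sonority 3-3: ill-formed.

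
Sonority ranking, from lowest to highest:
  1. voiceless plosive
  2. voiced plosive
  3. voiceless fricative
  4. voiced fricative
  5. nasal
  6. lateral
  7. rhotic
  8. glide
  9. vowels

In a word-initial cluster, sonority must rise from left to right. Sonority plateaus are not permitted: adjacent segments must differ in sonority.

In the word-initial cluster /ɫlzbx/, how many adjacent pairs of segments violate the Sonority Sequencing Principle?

3

/ɫ/ — lateral, sonority 6.
/l/ — lateral, sonority 6.
/z/ — voiced fricative, sonority 4.
/b/ — voiced plosive, sonority 2.
/x/ — voiceless fricative, sonority 3.
/ɫ/→/l/: 6→6 (plateau) — violation.
/l/→/z/: 6→4 (does not rise) — violation.
/z/→/b/: 4→2 (does not rise) — violation.
/b/→/x/: 2→3 (rises) — ok.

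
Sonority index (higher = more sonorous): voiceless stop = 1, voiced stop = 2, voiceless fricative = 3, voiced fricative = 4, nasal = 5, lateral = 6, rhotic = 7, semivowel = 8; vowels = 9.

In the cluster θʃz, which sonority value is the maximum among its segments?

4

/θ/: voiceless fricative = 3.
/ʃ/: voiceless fricative = 3.
/z/: voiced fricative = 4.
The maximum is 4.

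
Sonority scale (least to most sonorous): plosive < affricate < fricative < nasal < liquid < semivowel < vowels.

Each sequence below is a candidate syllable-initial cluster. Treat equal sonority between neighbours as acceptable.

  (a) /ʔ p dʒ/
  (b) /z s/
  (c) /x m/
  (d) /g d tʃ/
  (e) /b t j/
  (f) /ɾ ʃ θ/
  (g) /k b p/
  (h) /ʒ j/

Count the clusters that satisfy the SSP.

7

(a) 1-1-2 → obeys
(b) 3-3 → obeys
(c) 3-4 → obeys
(d) 1-1-2 → obeys
(e) 1-1-6 → obeys
(f) 5-3-3 → violates
(g) 1-1-1 → obeys
(h) 3-6 → obeys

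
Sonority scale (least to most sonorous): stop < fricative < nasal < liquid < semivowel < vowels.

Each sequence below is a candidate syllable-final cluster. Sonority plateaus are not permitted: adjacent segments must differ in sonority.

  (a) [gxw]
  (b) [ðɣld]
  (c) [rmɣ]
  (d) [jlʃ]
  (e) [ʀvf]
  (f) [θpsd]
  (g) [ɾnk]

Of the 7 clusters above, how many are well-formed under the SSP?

(a) sonority 1-2-5: ill-formed.
(b) sonority 2-2-4-1: ill-formed.
(c) sonority 4-3-2: well-formed.
(d) sonority 5-4-2: well-formed.
(e) sonority 4-2-2: ill-formed.
(f) sonority 2-1-2-1: ill-formed.
(g) sonority 4-3-1: well-formed.

3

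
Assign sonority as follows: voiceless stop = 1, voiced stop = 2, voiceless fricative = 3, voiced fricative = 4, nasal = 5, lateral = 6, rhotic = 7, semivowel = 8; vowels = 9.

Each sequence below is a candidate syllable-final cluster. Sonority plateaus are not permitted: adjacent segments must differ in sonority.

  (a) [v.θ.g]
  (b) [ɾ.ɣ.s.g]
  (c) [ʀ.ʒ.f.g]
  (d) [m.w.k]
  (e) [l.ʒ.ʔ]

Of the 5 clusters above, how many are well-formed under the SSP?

(a) [v.θ.g]: profile 4-3-2 — obeys.
(b) [ɾ.ɣ.s.g]: profile 7-4-3-2 — obeys.
(c) [ʀ.ʒ.f.g]: profile 7-4-3-2 — obeys.
(d) [m.w.k]: profile 5-8-1 — violates.
(e) [l.ʒ.ʔ]: profile 6-4-1 — obeys.

4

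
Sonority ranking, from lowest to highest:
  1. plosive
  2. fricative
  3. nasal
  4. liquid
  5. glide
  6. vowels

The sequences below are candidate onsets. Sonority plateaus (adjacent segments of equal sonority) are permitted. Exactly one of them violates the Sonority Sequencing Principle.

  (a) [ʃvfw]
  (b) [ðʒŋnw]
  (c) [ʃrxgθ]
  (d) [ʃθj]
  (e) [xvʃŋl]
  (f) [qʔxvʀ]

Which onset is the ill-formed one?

(a) sonority 2-2-2-5: well-formed.
(b) sonority 2-2-3-3-5: well-formed.
(c) sonority 2-4-2-1-2: ill-formed.
(d) sonority 2-2-5: well-formed.
(e) sonority 2-2-2-3-4: well-formed.
(f) sonority 1-1-2-2-4: well-formed.

c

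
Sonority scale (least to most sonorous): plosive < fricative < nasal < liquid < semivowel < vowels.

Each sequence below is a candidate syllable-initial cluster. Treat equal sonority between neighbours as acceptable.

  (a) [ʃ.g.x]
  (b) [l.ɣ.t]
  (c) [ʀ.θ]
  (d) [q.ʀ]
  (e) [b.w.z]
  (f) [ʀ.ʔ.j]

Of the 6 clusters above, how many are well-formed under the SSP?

(a) 2-1-2 → violates
(b) 4-2-1 → violates
(c) 4-2 → violates
(d) 1-4 → obeys
(e) 1-5-2 → violates
(f) 4-1-5 → violates

1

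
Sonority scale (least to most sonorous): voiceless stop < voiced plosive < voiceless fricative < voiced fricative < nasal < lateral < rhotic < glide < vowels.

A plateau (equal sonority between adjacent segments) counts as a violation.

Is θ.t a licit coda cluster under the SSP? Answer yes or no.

yes

/θ/: voiceless fricative = 3.
/t/: voiceless stop = 1.
The profile 3-1 strictly falls, so the coda cluster satisfies the SSP.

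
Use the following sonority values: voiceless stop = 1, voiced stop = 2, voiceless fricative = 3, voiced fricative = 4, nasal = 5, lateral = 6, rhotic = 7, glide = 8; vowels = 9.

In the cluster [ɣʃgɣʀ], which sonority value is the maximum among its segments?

7

/ɣ/: voiced fricative = 4.
/ʃ/: voiceless fricative = 3.
/g/: voiced stop = 2.
/ɣ/: voiced fricative = 4.
/ʀ/: rhotic = 7.
The maximum is 7.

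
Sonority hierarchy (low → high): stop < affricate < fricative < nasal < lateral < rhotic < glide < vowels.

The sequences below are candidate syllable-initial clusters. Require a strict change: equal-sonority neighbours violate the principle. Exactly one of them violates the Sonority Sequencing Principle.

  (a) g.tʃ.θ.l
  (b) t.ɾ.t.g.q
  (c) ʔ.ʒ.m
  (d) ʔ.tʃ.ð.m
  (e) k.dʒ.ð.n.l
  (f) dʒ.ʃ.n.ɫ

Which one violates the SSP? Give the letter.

(a) 1-2-3-5 → obeys
(b) 1-6-1-1-1 → violates
(c) 1-3-4 → obeys
(d) 1-2-3-4 → obeys
(e) 1-2-3-4-5 → obeys
(f) 2-3-4-5 → obeys

b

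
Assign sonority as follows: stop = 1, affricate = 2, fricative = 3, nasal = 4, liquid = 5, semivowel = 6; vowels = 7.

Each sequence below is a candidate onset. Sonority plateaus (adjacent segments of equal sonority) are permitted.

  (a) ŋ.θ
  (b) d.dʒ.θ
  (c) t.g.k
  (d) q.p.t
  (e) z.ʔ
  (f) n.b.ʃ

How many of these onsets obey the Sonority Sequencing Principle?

(a) ŋ.θ: profile 4-3 — violates.
(b) d.dʒ.θ: profile 1-2-3 — obeys.
(c) t.g.k: profile 1-1-1 — obeys.
(d) q.p.t: profile 1-1-1 — obeys.
(e) z.ʔ: profile 3-1 — violates.
(f) n.b.ʃ: profile 4-1-3 — violates.

3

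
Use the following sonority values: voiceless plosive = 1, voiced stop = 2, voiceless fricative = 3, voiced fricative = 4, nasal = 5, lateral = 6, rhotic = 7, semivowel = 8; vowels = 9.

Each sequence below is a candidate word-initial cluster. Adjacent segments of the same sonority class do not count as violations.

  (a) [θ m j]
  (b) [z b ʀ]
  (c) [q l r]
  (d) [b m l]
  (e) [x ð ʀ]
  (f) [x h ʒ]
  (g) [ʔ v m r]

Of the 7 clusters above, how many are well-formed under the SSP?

6

(a) 3-5-8 → obeys
(b) 4-2-7 → violates
(c) 1-6-7 → obeys
(d) 2-5-6 → obeys
(e) 3-4-7 → obeys
(f) 3-3-4 → obeys
(g) 1-4-5-7 → obeys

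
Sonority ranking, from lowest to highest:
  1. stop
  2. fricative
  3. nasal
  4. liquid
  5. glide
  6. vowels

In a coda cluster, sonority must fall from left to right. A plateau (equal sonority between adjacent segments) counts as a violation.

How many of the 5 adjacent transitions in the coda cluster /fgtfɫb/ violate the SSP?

3

/f/: fricative = 2.
/g/: stop = 1.
/t/: stop = 1.
/f/: fricative = 2.
/ɫ/: liquid = 4.
/b/: stop = 1.
/f/→/g/: 2→1 (falls) — ok.
/g/→/t/: 1→1 (plateau) — violation.
/t/→/f/: 1→2 (does not fall) — violation.
/f/→/ɫ/: 2→4 (does not fall) — violation.
/ɫ/→/b/: 4→1 (falls) — ok.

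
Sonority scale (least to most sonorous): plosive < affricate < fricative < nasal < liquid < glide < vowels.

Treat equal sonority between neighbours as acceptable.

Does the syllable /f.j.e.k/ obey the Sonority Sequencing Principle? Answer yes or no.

Onset: /f/ is a fricative (sonority 3), /j/ is a glide (sonority 6); then the nucleus /e/ (sonority 7).
Onset profile 3-6-7 — rises to the nucleus.
Coda: /k/ is a plosive (sonority 1).
Coda profile 7-1 — falls from the nucleus.

yes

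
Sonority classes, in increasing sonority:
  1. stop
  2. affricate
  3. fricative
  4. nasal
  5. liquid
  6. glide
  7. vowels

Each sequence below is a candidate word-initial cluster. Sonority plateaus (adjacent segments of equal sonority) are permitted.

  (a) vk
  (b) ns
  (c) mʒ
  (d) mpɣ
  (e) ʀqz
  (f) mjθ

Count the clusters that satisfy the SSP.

(a) 3-1 → violates
(b) 4-3 → violates
(c) 4-3 → violates
(d) 4-1-3 → violates
(e) 5-1-3 → violates
(f) 4-6-3 → violates

0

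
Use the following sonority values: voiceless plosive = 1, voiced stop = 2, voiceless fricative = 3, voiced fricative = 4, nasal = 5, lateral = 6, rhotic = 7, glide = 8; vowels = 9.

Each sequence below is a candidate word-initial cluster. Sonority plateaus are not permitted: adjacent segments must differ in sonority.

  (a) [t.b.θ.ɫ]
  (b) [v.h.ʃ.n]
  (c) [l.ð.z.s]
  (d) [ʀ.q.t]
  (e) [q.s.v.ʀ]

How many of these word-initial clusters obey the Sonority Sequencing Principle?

(a) sonority 1-2-3-6: well-formed.
(b) sonority 4-3-3-5: ill-formed.
(c) sonority 6-4-4-3: ill-formed.
(d) sonority 7-1-1: ill-formed.
(e) sonority 1-3-4-7: well-formed.

2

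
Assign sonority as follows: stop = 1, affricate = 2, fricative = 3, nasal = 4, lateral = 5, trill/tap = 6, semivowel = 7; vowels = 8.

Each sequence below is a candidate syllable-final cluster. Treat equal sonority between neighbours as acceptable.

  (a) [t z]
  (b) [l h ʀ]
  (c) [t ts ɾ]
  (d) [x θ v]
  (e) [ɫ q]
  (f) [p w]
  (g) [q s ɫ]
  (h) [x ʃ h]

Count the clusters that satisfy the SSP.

(a) 1-3 → violates
(b) 5-3-6 → violates
(c) 1-2-6 → violates
(d) 3-3-3 → obeys
(e) 5-1 → obeys
(f) 1-7 → violates
(g) 1-3-5 → violates
(h) 3-3-3 → obeys

3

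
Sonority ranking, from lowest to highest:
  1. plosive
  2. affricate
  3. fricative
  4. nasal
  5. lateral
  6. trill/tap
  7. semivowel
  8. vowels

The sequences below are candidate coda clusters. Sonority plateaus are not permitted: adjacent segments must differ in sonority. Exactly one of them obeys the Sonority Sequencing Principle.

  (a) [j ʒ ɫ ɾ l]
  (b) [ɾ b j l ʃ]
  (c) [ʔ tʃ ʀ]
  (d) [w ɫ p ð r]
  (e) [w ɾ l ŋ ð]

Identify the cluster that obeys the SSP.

(a) [j ʒ ɫ ɾ l]: profile 7-3-5-6-5 — violates.
(b) [ɾ b j l ʃ]: profile 6-1-7-5-3 — violates.
(c) [ʔ tʃ ʀ]: profile 1-2-6 — violates.
(d) [w ɫ p ð r]: profile 7-5-1-3-6 — violates.
(e) [w ɾ l ŋ ð]: profile 7-6-5-4-3 — obeys.

e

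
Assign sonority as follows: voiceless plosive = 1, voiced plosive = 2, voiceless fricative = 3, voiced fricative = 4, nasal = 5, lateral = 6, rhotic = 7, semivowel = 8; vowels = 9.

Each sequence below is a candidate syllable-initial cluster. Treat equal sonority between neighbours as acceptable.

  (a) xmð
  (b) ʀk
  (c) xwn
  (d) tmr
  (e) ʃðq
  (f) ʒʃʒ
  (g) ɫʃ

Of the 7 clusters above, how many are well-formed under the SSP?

1

(a) 3-5-4 → violates
(b) 7-1 → violates
(c) 3-8-5 → violates
(d) 1-5-7 → obeys
(e) 3-4-1 → violates
(f) 4-3-4 → violates
(g) 6-3 → violates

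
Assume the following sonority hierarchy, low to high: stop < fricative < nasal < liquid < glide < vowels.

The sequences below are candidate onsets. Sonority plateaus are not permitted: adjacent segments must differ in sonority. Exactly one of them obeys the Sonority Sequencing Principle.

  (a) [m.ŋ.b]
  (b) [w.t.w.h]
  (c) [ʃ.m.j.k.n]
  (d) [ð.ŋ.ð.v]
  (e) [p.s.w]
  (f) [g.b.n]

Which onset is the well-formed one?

e

(a) [m.ŋ.b]: profile 3-3-1 — violates.
(b) [w.t.w.h]: profile 5-1-5-2 — violates.
(c) [ʃ.m.j.k.n]: profile 2-3-5-1-3 — violates.
(d) [ð.ŋ.ð.v]: profile 2-3-2-2 — violates.
(e) [p.s.w]: profile 1-2-5 — obeys.
(f) [g.b.n]: profile 1-1-3 — violates.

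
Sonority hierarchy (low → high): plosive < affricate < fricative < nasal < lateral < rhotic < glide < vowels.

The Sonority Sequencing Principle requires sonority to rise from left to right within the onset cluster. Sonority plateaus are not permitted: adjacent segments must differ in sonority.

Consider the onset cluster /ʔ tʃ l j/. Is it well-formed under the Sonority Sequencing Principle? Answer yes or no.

/ʔ/ is a plosive (sonority 1).
/tʃ/ is an affricate (sonority 2).
/l/ is a lateral (sonority 5).
/j/ is a glide (sonority 7).
The profile 1-2-5-7 strictly rises, so the onset cluster satisfies the SSP.

yes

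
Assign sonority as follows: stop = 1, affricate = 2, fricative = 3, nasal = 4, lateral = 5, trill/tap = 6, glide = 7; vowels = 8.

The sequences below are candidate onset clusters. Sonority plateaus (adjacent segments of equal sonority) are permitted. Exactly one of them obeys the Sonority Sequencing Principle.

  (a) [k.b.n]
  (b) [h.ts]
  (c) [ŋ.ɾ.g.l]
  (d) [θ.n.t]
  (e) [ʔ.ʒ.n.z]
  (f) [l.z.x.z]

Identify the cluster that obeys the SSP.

a

(a) [k.b.n]: profile 1-1-4 — obeys.
(b) [h.ts]: profile 3-2 — violates.
(c) [ŋ.ɾ.g.l]: profile 4-6-1-5 — violates.
(d) [θ.n.t]: profile 3-4-1 — violates.
(e) [ʔ.ʒ.n.z]: profile 1-3-4-3 — violates.
(f) [l.z.x.z]: profile 5-3-3-3 — violates.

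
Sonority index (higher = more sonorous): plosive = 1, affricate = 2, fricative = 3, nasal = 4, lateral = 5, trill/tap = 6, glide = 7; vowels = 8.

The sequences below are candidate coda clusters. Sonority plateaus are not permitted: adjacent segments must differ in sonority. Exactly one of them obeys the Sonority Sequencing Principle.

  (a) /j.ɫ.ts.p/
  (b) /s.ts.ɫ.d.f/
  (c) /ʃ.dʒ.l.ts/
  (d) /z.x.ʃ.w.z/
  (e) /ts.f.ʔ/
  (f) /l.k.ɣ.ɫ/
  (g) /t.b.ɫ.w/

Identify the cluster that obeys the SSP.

a

(a) /j.ɫ.ts.p/: profile 7-5-2-1 — obeys.
(b) /s.ts.ɫ.d.f/: profile 3-2-5-1-3 — violates.
(c) /ʃ.dʒ.l.ts/: profile 3-2-5-2 — violates.
(d) /z.x.ʃ.w.z/: profile 3-3-3-7-3 — violates.
(e) /ts.f.ʔ/: profile 2-3-1 — violates.
(f) /l.k.ɣ.ɫ/: profile 5-1-3-5 — violates.
(g) /t.b.ɫ.w/: profile 1-1-5-7 — violates.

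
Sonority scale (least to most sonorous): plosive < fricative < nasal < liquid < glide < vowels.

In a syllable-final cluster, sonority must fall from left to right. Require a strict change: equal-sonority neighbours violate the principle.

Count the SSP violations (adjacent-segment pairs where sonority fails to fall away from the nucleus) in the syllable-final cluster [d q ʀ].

/d/: plosive = 1.
/q/: plosive = 1.
/ʀ/: liquid = 4.
/d/→/q/: 1→1 (plateau) — violation.
/q/→/ʀ/: 1→4 (does not fall) — violation.

2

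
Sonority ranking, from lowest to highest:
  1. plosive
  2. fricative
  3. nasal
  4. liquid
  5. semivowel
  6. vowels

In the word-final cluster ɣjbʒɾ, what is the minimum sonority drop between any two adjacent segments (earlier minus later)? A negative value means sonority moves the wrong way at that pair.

-3

/ɣ/ is a fricative (sonority 2).
/j/ is a semivowel (sonority 5).
/b/ is a plosive (sonority 1).
/ʒ/ is a fricative (sonority 2).
/ɾ/ is a liquid (sonority 4).
/ɣ/→/j/: change -3.
/j/→/b/: change +4.
/b/→/ʒ/: change -1.
/ʒ/→/ɾ/: change -2.
Minimum = -3.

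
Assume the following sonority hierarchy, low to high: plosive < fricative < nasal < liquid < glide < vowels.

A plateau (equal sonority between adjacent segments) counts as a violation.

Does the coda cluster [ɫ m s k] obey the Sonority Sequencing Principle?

/ɫ/: liquid = 4.
/m/: nasal = 3.
/s/: fricative = 2.
/k/: plosive = 1.
The profile 4-3-2-1 strictly falls, so the coda cluster satisfies the SSP.

yes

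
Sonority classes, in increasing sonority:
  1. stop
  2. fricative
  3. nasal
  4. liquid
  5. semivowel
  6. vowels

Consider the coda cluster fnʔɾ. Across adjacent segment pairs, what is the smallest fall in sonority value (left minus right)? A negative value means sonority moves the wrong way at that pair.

-3

/f/: fricative = 2.
/n/: nasal = 3.
/ʔ/: stop = 1.
/ɾ/: liquid = 4.
/f/→/n/: change -1.
/n/→/ʔ/: change +2.
/ʔ/→/ɾ/: change -3.
Minimum = -3.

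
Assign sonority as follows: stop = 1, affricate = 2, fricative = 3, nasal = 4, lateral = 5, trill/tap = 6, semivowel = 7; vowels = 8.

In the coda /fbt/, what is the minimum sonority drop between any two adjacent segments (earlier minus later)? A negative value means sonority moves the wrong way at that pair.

/f/: fricative = 3.
/b/: stop = 1.
/t/: stop = 1.
/f/→/b/: change +2.
/b/→/t/: change +0.
Minimum = 0.

0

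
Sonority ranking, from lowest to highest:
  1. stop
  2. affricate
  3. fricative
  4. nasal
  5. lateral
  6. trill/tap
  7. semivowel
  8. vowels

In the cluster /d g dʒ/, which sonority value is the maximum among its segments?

/d/ — stop, sonority 1.
/g/ — stop, sonority 1.
/dʒ/ — affricate, sonority 2.
The maximum is 2.

2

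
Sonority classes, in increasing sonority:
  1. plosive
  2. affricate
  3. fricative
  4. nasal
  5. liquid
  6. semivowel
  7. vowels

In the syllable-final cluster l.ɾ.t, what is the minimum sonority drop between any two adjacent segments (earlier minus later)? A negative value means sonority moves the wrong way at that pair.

/l/ is a liquid (sonority 5).
/ɾ/ is a liquid (sonority 5).
/t/ is a plosive (sonority 1).
/l/→/ɾ/: change +0.
/ɾ/→/t/: change +4.
Minimum = 0.

0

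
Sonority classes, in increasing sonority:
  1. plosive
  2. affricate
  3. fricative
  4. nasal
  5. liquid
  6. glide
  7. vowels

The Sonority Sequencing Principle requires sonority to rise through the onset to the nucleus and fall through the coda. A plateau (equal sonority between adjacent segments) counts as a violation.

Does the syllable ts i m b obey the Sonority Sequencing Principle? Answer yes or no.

Onset: /ts/ is an affricate (sonority 2); then the nucleus /i/ (sonority 7).
Onset profile 2-7 — rises to the nucleus.
Coda: /m/ is a nasal (sonority 4), /b/ is a plosive (sonority 1).
Coda profile 7-4-1 — falls from the nucleus.

yes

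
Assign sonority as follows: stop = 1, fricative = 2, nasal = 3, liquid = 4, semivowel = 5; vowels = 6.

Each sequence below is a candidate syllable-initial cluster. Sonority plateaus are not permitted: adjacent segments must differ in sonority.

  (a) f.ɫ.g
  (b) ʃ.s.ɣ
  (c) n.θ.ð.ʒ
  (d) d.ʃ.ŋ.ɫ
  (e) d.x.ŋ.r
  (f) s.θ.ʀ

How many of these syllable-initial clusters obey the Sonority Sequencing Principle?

2

(a) sonority 2-4-1: ill-formed.
(b) sonority 2-2-2: ill-formed.
(c) sonority 3-2-2-2: ill-formed.
(d) sonority 1-2-3-4: well-formed.
(e) sonority 1-2-3-4: well-formed.
(f) sonority 2-2-4: ill-formed.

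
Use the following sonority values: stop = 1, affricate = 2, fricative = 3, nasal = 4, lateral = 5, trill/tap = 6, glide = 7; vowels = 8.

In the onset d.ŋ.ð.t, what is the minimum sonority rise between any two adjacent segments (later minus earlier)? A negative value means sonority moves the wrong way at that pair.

-2

/d/ — stop, sonority 1.
/ŋ/ — nasal, sonority 4.
/ð/ — fricative, sonority 3.
/t/ — stop, sonority 1.
/d/→/ŋ/: change +3.
/ŋ/→/ð/: change -1.
/ð/→/t/: change -2.
Minimum = -2.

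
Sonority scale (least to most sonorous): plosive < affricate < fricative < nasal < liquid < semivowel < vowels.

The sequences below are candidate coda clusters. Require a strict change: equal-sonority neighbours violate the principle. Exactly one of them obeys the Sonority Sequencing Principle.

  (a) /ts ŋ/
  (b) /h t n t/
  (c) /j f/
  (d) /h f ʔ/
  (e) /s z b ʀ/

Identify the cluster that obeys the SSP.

c

(a) /ts ŋ/: profile 2-4 — violates.
(b) /h t n t/: profile 3-1-4-1 — violates.
(c) /j f/: profile 6-3 — obeys.
(d) /h f ʔ/: profile 3-3-1 — violates.
(e) /s z b ʀ/: profile 3-3-1-5 — violates.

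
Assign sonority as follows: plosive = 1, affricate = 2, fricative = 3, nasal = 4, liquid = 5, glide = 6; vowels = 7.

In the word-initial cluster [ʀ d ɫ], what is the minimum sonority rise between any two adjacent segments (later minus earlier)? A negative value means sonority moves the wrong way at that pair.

/ʀ/ — liquid, sonority 5.
/d/ — plosive, sonority 1.
/ɫ/ — liquid, sonority 5.
/ʀ/→/d/: change -4.
/d/→/ɫ/: change +4.
Minimum = -4.

-4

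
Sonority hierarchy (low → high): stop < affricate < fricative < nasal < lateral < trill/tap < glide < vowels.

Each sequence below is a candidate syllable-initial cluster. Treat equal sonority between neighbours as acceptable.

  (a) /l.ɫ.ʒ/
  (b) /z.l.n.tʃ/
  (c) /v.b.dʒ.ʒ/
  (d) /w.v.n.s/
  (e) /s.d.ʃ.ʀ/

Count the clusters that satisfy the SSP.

(a) sonority 5-5-3: ill-formed.
(b) sonority 3-5-4-2: ill-formed.
(c) sonority 3-1-2-3: ill-formed.
(d) sonority 7-3-4-3: ill-formed.
(e) sonority 3-1-3-6: ill-formed.

0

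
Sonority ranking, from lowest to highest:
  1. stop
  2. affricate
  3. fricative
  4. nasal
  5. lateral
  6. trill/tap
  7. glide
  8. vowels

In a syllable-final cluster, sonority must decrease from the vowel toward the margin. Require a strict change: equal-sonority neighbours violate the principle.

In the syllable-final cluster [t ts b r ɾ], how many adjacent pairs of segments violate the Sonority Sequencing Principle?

/t/ — stop, sonority 1.
/ts/ — affricate, sonority 2.
/b/ — stop, sonority 1.
/r/ — trill/tap, sonority 6.
/ɾ/ — trill/tap, sonority 6.
/t/→/ts/: 1→2 (does not fall) — violation.
/ts/→/b/: 2→1 (falls) — ok.
/b/→/r/: 1→6 (does not fall) — violation.
/r/→/ɾ/: 6→6 (plateau) — violation.

3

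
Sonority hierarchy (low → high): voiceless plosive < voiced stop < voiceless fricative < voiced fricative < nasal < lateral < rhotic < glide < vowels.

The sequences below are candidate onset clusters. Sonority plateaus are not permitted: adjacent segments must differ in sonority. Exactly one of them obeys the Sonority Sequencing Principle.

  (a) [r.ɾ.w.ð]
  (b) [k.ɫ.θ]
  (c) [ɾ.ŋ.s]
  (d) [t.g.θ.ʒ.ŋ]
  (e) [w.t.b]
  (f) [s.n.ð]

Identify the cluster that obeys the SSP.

d

(a) sonority 7-7-8-4: ill-formed.
(b) sonority 1-6-3: ill-formed.
(c) sonority 7-5-3: ill-formed.
(d) sonority 1-2-3-4-5: well-formed.
(e) sonority 8-1-2: ill-formed.
(f) sonority 3-5-4: ill-formed.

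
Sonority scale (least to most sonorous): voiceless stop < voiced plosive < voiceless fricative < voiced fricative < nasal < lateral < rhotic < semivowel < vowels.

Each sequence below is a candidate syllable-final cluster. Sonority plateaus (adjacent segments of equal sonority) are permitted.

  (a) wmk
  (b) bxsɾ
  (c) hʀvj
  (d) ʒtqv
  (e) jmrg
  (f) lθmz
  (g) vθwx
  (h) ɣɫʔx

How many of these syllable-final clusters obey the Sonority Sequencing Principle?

(a) sonority 8-5-1: well-formed.
(b) sonority 2-3-3-7: ill-formed.
(c) sonority 3-7-4-8: ill-formed.
(d) sonority 4-1-1-4: ill-formed.
(e) sonority 8-5-7-2: ill-formed.
(f) sonority 6-3-5-4: ill-formed.
(g) sonority 4-3-8-3: ill-formed.
(h) sonority 4-6-1-3: ill-formed.

1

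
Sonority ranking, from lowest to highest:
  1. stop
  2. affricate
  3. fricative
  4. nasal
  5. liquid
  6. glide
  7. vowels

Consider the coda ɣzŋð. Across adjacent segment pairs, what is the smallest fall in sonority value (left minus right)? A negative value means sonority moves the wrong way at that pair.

-1

/ɣ/ is a fricative (sonority 3).
/z/ is a fricative (sonority 3).
/ŋ/ is a nasal (sonority 4).
/ð/ is a fricative (sonority 3).
/ɣ/→/z/: change +0.
/z/→/ŋ/: change -1.
/ŋ/→/ð/: change +1.
Minimum = -1.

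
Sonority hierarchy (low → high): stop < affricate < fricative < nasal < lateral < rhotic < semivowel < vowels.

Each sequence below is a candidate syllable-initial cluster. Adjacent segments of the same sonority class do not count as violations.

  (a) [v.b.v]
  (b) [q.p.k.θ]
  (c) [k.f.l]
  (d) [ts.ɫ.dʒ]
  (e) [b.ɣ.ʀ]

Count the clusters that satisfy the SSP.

(a) [v.b.v]: profile 3-1-3 — violates.
(b) [q.p.k.θ]: profile 1-1-1-3 — obeys.
(c) [k.f.l]: profile 1-3-5 — obeys.
(d) [ts.ɫ.dʒ]: profile 2-5-2 — violates.
(e) [b.ɣ.ʀ]: profile 1-3-6 — obeys.

3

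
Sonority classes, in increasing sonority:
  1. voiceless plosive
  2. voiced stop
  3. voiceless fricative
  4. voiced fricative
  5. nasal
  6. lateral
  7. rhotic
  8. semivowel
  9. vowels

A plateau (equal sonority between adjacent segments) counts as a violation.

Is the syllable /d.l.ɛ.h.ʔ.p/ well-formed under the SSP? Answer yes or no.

Onset: /d/ is a voiced stop (sonority 2), /l/ is a lateral (sonority 6); then the nucleus /ɛ/ (sonority 9).
Onset profile 2-6-9 — rises to the nucleus.
Coda: /h/ is a voiceless fricative (sonority 3), /ʔ/ is a voiceless plosive (sonority 1), /p/ is a voiceless plosive (sonority 1).
Coda profile 9-3-1-1 — does not strictly fall throughout.

no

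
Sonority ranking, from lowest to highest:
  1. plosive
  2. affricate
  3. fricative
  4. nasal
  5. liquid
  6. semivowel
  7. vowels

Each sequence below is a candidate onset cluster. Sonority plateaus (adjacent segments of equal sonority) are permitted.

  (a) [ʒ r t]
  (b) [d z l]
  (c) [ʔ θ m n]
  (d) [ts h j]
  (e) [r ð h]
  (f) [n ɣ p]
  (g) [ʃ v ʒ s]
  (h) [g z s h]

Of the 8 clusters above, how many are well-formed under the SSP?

(a) [ʒ r t]: profile 3-5-1 — violates.
(b) [d z l]: profile 1-3-5 — obeys.
(c) [ʔ θ m n]: profile 1-3-4-4 — obeys.
(d) [ts h j]: profile 2-3-6 — obeys.
(e) [r ð h]: profile 5-3-3 — violates.
(f) [n ɣ p]: profile 4-3-1 — violates.
(g) [ʃ v ʒ s]: profile 3-3-3-3 — obeys.
(h) [g z s h]: profile 1-3-3-3 — obeys.

5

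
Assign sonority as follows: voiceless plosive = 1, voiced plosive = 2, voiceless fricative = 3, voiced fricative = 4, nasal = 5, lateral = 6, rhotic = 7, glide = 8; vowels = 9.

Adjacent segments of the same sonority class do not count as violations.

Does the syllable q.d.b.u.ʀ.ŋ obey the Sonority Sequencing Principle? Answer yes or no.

yes

Onset: /q/ is a voiceless plosive (sonority 1), /d/ is a voiced plosive (sonority 2), /b/ is a voiced plosive (sonority 2); then the nucleus /u/ (sonority 9).
Onset profile 1-2-2-9 — rises to the nucleus.
Coda: /ʀ/ is a rhotic (sonority 7), /ŋ/ is a nasal (sonority 5).
Coda profile 9-7-5 — falls from the nucleus.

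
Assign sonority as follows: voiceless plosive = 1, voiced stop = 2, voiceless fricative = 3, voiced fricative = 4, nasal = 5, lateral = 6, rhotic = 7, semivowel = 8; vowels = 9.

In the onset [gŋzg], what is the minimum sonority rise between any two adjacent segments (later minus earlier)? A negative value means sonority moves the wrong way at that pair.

/g/ — voiced stop, sonority 2.
/ŋ/ — nasal, sonority 5.
/z/ — voiced fricative, sonority 4.
/g/ — voiced stop, sonority 2.
/g/→/ŋ/: change +3.
/ŋ/→/z/: change -1.
/z/→/g/: change -2.
Minimum = -2.

-2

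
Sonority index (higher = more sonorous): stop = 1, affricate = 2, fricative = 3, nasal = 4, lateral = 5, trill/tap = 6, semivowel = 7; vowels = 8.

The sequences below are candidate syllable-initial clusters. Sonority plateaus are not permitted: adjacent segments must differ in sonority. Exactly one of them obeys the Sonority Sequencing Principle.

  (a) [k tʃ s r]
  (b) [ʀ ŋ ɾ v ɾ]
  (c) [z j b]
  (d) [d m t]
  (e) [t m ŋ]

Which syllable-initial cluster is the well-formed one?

(a) sonority 1-2-3-6: well-formed.
(b) sonority 6-4-6-3-6: ill-formed.
(c) sonority 3-7-1: ill-formed.
(d) sonority 1-4-1: ill-formed.
(e) sonority 1-4-4: ill-formed.

a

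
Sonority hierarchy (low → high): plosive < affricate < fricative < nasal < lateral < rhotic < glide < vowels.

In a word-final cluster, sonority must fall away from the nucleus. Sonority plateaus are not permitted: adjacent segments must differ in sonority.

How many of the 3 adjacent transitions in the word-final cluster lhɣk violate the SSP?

/l/ — lateral, sonority 5.
/h/ — fricative, sonority 3.
/ɣ/ — fricative, sonority 3.
/k/ — plosive, sonority 1.
/l/→/h/: 5→3 (falls) — ok.
/h/→/ɣ/: 3→3 (plateau) — violation.
/ɣ/→/k/: 3→1 (falls) — ok.

1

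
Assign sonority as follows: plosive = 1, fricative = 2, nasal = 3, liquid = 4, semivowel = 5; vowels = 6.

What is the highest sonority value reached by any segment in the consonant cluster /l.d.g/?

4

/l/ — liquid, sonority 4.
/d/ — plosive, sonority 1.
/g/ — plosive, sonority 1.
The maximum is 4.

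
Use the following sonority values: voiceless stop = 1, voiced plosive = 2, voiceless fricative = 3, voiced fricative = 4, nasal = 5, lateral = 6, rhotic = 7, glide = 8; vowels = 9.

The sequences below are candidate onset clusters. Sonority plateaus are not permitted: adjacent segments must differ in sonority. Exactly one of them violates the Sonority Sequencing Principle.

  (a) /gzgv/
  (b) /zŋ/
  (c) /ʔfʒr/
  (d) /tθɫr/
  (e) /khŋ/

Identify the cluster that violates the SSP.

(a) /gzgv/: profile 2-4-2-4 — violates.
(b) /zŋ/: profile 4-5 — obeys.
(c) /ʔfʒr/: profile 1-3-4-7 — obeys.
(d) /tθɫr/: profile 1-3-6-7 — obeys.
(e) /khŋ/: profile 1-3-5 — obeys.

a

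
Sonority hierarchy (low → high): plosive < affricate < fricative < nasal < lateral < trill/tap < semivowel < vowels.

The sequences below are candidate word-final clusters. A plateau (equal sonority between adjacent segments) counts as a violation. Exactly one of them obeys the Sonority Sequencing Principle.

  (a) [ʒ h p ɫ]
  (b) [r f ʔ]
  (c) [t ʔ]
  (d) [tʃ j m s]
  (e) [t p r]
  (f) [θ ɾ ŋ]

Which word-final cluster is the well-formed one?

b

(a) 3-3-1-5 → violates
(b) 6-3-1 → obeys
(c) 1-1 → violates
(d) 2-7-4-3 → violates
(e) 1-1-6 → violates
(f) 3-6-4 → violates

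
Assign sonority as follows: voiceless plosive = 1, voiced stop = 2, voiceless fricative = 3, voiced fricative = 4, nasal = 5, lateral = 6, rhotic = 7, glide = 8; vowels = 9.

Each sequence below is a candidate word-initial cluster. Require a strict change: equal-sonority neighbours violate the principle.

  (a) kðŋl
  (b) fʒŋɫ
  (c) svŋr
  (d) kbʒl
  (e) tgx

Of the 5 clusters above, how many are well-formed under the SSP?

(a) 1-4-5-6 → obeys
(b) 3-4-5-6 → obeys
(c) 3-4-5-7 → obeys
(d) 1-2-4-6 → obeys
(e) 1-2-3 → obeys

5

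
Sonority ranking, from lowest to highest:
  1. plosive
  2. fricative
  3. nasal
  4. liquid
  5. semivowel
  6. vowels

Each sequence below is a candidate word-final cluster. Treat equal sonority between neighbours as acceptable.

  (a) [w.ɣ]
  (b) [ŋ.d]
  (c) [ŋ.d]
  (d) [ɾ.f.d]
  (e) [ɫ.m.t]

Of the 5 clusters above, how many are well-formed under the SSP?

(a) [w.ɣ]: profile 5-2 — obeys.
(b) [ŋ.d]: profile 3-1 — obeys.
(c) [ŋ.d]: profile 3-1 — obeys.
(d) [ɾ.f.d]: profile 4-2-1 — obeys.
(e) [ɫ.m.t]: profile 4-3-1 — obeys.

5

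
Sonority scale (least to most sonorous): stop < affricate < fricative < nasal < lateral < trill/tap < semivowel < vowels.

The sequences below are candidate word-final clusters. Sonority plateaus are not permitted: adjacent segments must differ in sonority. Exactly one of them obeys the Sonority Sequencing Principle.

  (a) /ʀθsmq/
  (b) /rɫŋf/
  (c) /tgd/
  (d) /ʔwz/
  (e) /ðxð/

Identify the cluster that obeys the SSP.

(a) sonority 6-3-3-4-1: ill-formed.
(b) sonority 6-5-4-3: well-formed.
(c) sonority 1-1-1: ill-formed.
(d) sonority 1-7-3: ill-formed.
(e) sonority 3-3-3: ill-formed.

b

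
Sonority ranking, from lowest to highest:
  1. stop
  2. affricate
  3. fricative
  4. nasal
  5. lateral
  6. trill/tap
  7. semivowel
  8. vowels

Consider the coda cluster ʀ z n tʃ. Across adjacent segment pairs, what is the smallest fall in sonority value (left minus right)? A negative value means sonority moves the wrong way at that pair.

-1

/ʀ/: trill/tap = 6.
/z/: fricative = 3.
/n/: nasal = 4.
/tʃ/: affricate = 2.
/ʀ/→/z/: change +3.
/z/→/n/: change -1.
/n/→/tʃ/: change +2.
Minimum = -1.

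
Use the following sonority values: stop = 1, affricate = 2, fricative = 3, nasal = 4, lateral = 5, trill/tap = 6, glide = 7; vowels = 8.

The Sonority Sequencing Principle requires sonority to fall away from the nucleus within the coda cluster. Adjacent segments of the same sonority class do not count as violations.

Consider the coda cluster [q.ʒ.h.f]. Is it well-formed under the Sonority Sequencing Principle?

/q/: stop = 1.
/ʒ/: fricative = 3.
/h/: fricative = 3.
/f/: fricative = 3.
The profile is 1-3-3-3. Between /q/ (1) and /ʒ/ (3) sonority does not fall, so the cluster violates the SSP.

no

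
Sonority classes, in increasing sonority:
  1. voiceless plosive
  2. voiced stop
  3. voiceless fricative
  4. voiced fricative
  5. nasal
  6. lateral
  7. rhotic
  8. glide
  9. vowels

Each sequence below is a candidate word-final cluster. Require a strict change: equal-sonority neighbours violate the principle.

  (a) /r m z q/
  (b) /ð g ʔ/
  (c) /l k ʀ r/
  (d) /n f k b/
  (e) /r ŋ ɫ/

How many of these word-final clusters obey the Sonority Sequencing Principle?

(a) 7-5-4-1 → obeys
(b) 4-2-1 → obeys
(c) 6-1-7-7 → violates
(d) 5-3-1-2 → violates
(e) 7-5-6 → violates

2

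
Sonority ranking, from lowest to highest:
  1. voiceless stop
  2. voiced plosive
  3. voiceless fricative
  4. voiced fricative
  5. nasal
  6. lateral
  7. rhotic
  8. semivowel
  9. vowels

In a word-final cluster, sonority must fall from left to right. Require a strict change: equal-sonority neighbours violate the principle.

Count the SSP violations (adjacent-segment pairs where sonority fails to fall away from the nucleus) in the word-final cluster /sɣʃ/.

1

/s/ is a voiceless fricative (sonority 3).
/ɣ/ is a voiced fricative (sonority 4).
/ʃ/ is a voiceless fricative (sonority 3).
/s/→/ɣ/: 3→4 (does not fall) — violation.
/ɣ/→/ʃ/: 4→3 (falls) — ok.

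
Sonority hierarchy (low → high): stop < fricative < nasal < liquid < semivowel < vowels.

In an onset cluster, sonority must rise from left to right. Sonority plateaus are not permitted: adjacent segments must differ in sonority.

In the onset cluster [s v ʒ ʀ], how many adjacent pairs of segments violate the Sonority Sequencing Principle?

2

/s/ is a fricative (sonority 2).
/v/ is a fricative (sonority 2).
/ʒ/ is a fricative (sonority 2).
/ʀ/ is a liquid (sonority 4).
/s/→/v/: 2→2 (plateau) — violation.
/v/→/ʒ/: 2→2 (plateau) — violation.
/ʒ/→/ʀ/: 2→4 (rises) — ok.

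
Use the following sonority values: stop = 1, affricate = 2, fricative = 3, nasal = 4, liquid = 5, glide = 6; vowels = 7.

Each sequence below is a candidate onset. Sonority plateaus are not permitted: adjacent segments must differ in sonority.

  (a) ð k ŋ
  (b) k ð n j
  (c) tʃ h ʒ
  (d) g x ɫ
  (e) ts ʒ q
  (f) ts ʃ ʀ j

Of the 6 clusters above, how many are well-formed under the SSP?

(a) sonority 3-1-4: ill-formed.
(b) sonority 1-3-4-6: well-formed.
(c) sonority 2-3-3: ill-formed.
(d) sonority 1-3-5: well-formed.
(e) sonority 2-3-1: ill-formed.
(f) sonority 2-3-5-6: well-formed.

3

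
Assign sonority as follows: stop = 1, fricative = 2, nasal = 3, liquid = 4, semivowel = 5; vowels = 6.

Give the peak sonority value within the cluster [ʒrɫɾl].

4

/ʒ/: fricative = 2.
/r/: liquid = 4.
/ɫ/: liquid = 4.
/ɾ/: liquid = 4.
/l/: liquid = 4.
The maximum is 4.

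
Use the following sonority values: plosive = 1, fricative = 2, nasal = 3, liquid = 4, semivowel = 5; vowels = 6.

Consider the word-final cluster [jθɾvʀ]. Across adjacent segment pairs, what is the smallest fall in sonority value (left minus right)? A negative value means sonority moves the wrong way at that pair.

-2

/j/: semivowel = 5.
/θ/: fricative = 2.
/ɾ/: liquid = 4.
/v/: fricative = 2.
/ʀ/: liquid = 4.
/j/→/θ/: change +3.
/θ/→/ɾ/: change -2.
/ɾ/→/v/: change +2.
/v/→/ʀ/: change -2.
Minimum = -2.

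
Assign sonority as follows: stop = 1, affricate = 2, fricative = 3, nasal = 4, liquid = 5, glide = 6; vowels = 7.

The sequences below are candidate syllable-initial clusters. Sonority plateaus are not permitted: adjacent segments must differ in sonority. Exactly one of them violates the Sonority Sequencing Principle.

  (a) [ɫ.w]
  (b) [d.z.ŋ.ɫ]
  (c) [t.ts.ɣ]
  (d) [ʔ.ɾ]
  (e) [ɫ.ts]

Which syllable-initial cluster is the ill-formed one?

e

(a) [ɫ.w]: profile 5-6 — obeys.
(b) [d.z.ŋ.ɫ]: profile 1-3-4-5 — obeys.
(c) [t.ts.ɣ]: profile 1-2-3 — obeys.
(d) [ʔ.ɾ]: profile 1-5 — obeys.
(e) [ɫ.ts]: profile 5-2 — violates.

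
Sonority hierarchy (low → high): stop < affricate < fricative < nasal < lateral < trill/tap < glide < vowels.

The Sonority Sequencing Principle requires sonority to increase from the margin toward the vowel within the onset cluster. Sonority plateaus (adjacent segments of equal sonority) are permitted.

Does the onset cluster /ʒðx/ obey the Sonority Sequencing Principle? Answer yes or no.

yes

/ʒ/: fricative = 3.
/ð/: fricative = 3.
/x/: fricative = 3.
The profile 3-3-3 is non-decreasing (plateaus allowed), so the onset cluster satisfies the SSP.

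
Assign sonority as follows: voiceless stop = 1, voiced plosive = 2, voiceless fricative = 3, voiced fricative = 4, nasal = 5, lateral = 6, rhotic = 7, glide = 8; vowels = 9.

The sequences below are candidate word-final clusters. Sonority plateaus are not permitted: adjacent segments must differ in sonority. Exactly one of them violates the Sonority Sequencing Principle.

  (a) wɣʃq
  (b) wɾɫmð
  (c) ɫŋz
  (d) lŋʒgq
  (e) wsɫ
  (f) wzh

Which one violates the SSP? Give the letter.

e

(a) 8-4-3-1 → obeys
(b) 8-7-6-5-4 → obeys
(c) 6-5-4 → obeys
(d) 6-5-4-2-1 → obeys
(e) 8-3-6 → violates
(f) 8-4-3 → obeys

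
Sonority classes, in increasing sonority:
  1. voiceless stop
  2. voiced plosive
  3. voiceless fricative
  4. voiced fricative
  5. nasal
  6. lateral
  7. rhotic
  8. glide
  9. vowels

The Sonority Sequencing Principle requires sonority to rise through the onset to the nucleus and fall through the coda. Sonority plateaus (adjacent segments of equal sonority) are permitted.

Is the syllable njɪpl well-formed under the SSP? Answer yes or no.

Onset: /n/ is a nasal (sonority 5), /j/ is a glide (sonority 8); then the nucleus /ɪ/ (sonority 9).
Onset profile 5-8-9 — rises to the nucleus.
Coda: /p/ is a voiceless stop (sonority 1), /l/ is a lateral (sonority 6).
Coda profile 9-1-6 — does not fall throughout.

no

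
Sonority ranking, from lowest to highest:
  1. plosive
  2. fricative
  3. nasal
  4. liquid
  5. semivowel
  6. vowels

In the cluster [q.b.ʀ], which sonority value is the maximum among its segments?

4

/q/ is a plosive (sonority 1).
/b/ is a plosive (sonority 1).
/ʀ/ is a liquid (sonority 4).
The maximum is 4.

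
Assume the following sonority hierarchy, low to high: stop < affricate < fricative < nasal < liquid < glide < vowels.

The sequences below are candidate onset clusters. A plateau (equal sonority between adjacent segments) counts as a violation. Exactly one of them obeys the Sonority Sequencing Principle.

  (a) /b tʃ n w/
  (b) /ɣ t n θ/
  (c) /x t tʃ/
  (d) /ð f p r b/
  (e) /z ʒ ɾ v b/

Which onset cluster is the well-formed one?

a

(a) 1-2-4-6 → obeys
(b) 3-1-4-3 → violates
(c) 3-1-2 → violates
(d) 3-3-1-5-1 → violates
(e) 3-3-5-3-1 → violates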